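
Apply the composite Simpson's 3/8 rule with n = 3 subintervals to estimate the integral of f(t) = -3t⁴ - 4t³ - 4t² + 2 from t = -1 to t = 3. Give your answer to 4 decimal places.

-267.1111

h = (3 − (-1))/3 = 1.333333.
Nodes t₀,…,t₃ = -1, 0.333333, 1.666667, 3.
f(t) = -3t⁴ - 4t³ - 4t² + 2: f₀=-1, f₁=1.370370, f₂=-50.777778, f₃=-385.
(3h/8)·[f₀ + 3f₁ + 3f₂ + f₃] = 0.5·(-534.222222) = -267.1111.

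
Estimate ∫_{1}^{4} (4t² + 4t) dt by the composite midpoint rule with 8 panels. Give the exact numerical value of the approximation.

h = (4 − 1)/8 = 0.375.
Midpoints m₁,…,m₈ = 1.1875, 1.5625, 1.9375, 2.3125, 2.6875, 3.0625, 3.4375, 3.8125.
f(m₁)=10.390625, f(m₂)=16.015625, f(m₃)=22.765625, f(m₄)=30.640625, f(m₅)=39.640625, f(m₆)=49.765625, f(m₇)=61.015625, f(m₈)=73.390625.
h·[f(m₁) + f(m₂) + f(m₃) + f(m₄) + f(m₅) + f(m₆) + f(m₇) + f(m₈)] = 0.375·(303.625) = 113.859375.

113.859375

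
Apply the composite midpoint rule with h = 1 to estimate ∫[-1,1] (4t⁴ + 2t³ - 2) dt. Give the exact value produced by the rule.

h = (1 − (-1))/2 = 1.
Midpoints m₁,…,m₂ = -0.5, 0.5.
f(m₁)=-2, f(m₂)=-1.5.
h·[f(m₁) + f(m₂)] = 1·(-3.5) = -3.5.

-3.5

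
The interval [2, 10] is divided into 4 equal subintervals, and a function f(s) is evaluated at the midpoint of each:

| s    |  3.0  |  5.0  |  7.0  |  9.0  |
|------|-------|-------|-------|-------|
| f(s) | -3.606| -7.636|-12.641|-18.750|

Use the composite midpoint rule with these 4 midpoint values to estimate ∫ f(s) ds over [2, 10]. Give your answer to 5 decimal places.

-85.26600

h = 2, n = 4.
h·[y(m₁) + y(m₂) + y(m₃) + y(m₄)] = 2·(-42.633) = -85.26600.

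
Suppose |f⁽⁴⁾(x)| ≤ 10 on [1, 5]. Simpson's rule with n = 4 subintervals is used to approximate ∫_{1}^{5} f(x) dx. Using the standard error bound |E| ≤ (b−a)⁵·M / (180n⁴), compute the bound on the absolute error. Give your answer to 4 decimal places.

0.2222

|E| ≤ (4)⁵·10 / (180·4⁴) = 10240/46080 = 0.2222.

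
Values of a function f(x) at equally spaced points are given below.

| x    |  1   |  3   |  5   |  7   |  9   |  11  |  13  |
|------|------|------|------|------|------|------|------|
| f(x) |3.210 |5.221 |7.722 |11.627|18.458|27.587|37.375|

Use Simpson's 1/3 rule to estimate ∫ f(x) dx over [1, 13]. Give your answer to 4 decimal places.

180.4567

h = 2, n = 6.
(h/3)·[y₀ + 4y₁ + 2y₂ + 4y₃ + 2y₄ + 4y₅ + y₆] = 0.666667·(270.685) = 180.4567.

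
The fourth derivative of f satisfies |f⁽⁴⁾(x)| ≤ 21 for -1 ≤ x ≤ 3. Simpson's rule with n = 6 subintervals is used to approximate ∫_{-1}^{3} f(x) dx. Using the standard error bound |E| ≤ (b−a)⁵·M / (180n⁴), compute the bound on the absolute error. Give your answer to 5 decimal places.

0.09218

|E| ≤ (4)⁵·21 / (180·6⁴) = 21504/233280 = 0.09218.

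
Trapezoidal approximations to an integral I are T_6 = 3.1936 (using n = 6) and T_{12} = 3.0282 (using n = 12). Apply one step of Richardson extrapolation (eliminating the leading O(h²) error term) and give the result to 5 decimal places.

R = (4·T_{12} − T_6) / 3 = (4·3.0282 − 3.1936)/3 = (8.9192)/3 = 2.97307.

2.97307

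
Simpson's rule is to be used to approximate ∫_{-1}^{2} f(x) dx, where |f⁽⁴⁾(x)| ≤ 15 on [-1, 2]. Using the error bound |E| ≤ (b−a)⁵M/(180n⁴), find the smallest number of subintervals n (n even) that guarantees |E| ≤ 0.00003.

Need 3645/(180n⁴) ≤ 0.00003.
n⁴ ≥ 3645/(180·0.00003) = 675000 ⇒ n ≥ 28.6633, so the smallest even n is 30. (n must be even for Simpson's rule.)

30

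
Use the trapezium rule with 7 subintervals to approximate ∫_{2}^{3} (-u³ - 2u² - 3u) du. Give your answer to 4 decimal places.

h = (3 − 2)/7 = 0.142857.
Nodes u₀,…,u₇ = 2, 2.142857, 2.285714, 2.428571, 2.571429, 2.714286, 2.857143, 3.
f(u) = -u³ - 2u² - 3u: f₀=-22, f₁=-25.451895, f₂=-29.247813, f₃=-33.405248, f₄=-37.941691, f₅=-42.874636, f₆=-48.221574, f₇=-54.
(h/2)·[f₀ + 2f₁ + 2f₂ + 2f₃ + 2f₄ + 2f₅ + 2f₆ + f₇] = 0.071429·(-510.285714) = -36.4490.

-36.4490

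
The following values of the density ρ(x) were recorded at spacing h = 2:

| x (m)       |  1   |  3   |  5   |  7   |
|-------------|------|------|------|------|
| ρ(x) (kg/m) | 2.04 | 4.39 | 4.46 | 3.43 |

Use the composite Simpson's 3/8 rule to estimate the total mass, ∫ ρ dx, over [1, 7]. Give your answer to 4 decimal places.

h = 2, n = 3.
(3h/8)·[y₀ + 3y₁ + 3y₂ + y₃] = 0.75·(32.02) = 24.0150.

24.0150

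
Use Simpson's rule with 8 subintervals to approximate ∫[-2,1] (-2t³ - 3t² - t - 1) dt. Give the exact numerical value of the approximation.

h = (1 − (-2))/8 = 0.375.
Nodes t₀,…,t₈ = -2, -1.625, -1.25, -0.875, -0.5, -0.125, 0.25, 0.625, 1.
f(t) = -2t³ - 3t² - t - 1: f₀=5, f₁=1.28515625, f₂=-0.53125, f₃=-1.08203125, f₄=-1, f₅=-0.91796875, f₆=-1.46875, f₇=-3.28515625, f₈=-7.
(h/3)·[f₀ + 4f₁ + 2f₂ + 4f₃ + 2f₄ + 4f₅ + 2f₆ + 4f₇ + f₈] = 0.125·(-24) = -3.

-3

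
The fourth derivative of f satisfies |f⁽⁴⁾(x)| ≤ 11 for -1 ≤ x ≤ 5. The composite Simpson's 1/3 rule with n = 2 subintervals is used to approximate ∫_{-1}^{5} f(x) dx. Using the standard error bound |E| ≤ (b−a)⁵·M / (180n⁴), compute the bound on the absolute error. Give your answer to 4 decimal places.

29.7000

|E| ≤ (6)⁵·11 / (180·2⁴) = 85536/2880 = 29.7000.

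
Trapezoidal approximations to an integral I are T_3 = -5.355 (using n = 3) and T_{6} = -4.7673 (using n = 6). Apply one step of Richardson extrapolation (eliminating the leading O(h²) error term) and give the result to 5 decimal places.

R = (4·T_{6} − T_3) / 3 = (4·(-4.7673) − (-5.355))/3 = (-13.7142)/3 = -4.57140.

-4.57140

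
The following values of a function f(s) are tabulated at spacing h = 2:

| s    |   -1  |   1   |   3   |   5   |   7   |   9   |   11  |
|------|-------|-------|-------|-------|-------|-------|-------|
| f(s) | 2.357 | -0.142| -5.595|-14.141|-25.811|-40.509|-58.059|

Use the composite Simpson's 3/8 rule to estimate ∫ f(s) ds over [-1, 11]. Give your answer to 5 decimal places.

h = 2, n = 6.
(3h/8)·[y₀ + 3y₁ + 3y₂ + 2y₃ + 3y₄ + 3y₅ + y₆] = 0.75·(-300.155) = -225.11625.

-225.11625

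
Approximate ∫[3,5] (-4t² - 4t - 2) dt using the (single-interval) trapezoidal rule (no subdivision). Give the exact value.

T = (b−a)/2 · [f(3) + f(5)] = 1·[(-50) + (-122)] = -172.

-172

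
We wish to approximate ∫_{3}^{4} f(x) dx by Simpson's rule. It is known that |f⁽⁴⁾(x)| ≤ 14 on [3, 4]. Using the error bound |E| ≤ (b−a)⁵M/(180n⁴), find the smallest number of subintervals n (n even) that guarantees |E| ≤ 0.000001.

18

Need 14/(180n⁴) ≤ 0.000001.
n⁴ ≥ 14/(180·0.000001) = 77777.8 ⇒ n ≥ 16.6999, so the smallest even n is 18. (n must be even for Simpson's rule.)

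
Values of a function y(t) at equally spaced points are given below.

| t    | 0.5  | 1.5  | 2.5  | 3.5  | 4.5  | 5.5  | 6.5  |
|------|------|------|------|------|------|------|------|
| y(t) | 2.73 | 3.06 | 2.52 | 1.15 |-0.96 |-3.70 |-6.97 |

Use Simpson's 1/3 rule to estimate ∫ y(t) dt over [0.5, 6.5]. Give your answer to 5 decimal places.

0.30667

h = 1, n = 6.
(h/3)·[y₀ + 4y₁ + 2y₂ + 4y₃ + 2y₄ + 4y₅ + y₆] = 0.333333·(0.92) = 0.30667.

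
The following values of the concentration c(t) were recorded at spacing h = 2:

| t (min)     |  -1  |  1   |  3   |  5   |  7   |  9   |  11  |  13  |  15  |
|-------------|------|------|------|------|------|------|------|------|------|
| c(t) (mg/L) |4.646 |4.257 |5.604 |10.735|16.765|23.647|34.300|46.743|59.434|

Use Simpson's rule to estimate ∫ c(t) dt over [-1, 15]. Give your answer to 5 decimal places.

h = 2, n = 8.
(h/3)·[y₀ + 4y₁ + 2y₂ + 4y₃ + 2y₄ + 4y₅ + 2y₆ + 4y₇ + y₈] = 0.666667·(518.946) = 345.96400.

345.96400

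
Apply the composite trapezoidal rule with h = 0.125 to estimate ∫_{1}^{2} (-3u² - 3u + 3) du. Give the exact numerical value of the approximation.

h = (2 − 1)/8 = 0.125.
Nodes u₀,…,u₈ = 1, 1.125, 1.25, 1.375, 1.5, 1.625, 1.75, 1.875, 2.
f(u) = -3u² - 3u + 3: f₀=-3, f₁=-4.171875, f₂=-5.4375, f₃=-6.796875, f₄=-8.25, f₅=-9.796875, f₆=-11.4375, f₇=-13.171875, f₈=-15.
(h/2)·[f₀ + 2f₁ + 2f₂ + 2f₃ + 2f₄ + 2f₅ + 2f₆ + 2f₇ + f₈] = 0.0625·(-136.125) = -8.5078125.

-8.5078125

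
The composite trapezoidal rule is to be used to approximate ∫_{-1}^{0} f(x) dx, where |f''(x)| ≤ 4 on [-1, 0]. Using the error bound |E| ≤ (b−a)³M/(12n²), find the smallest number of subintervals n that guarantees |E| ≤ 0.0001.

Need 4/(12n²) ≤ 0.0001.
n² ≥ 4/(12·0.0001) = 3333.33 ⇒ n ≥ 57.7350, so the smallest n is 58.

58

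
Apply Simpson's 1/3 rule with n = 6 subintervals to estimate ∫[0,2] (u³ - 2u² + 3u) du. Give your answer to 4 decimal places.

h = (2 − 0)/6 = 0.333333.
Nodes u₀,…,u₆ = 0, 0.333333, 0.666667, 1, 1.333333, 1.666667, 2.
f(u) = u³ - 2u² + 3u: f₀=0, f₁=0.814815, f₂=1.407407, f₃=2, f₄=2.814815, f₅=4.074074, f₆=6.
(h/3)·[f₀ + 4f₁ + 2f₂ + 4f₃ + 2f₄ + 4f₅ + f₆] = 0.111111·(42) = 4.6667.

4.6667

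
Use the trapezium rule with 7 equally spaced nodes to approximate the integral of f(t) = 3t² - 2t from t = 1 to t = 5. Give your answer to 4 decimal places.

h = (5 − 1)/6 = 0.666667.
Nodes t₀,…,t₆ = 1, 1.666667, 2.333333, 3, 3.666667, 4.333333, 5.
f(t) = 3t² - 2t: f₀=1, f₁=5, f₂=11.666667, f₃=21, f₄=33, f₅=47.666667, f₆=65.
(h/2)·[f₀ + 2f₁ + 2f₂ + 2f₃ + 2f₄ + 2f₅ + f₆] = 0.333333·(302.666667) = 100.8889.

100.8889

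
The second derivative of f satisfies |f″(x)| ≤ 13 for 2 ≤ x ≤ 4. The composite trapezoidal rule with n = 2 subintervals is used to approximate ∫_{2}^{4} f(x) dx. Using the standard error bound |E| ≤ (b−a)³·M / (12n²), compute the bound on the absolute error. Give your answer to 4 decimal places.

2.1667

|E| ≤ (2)³·13 / (12·2²) = 104/48 = 2.1667.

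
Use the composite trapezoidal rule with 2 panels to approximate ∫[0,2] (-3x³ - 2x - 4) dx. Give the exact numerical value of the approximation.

h = (2 − 0)/2 = 1.
Nodes x₀,…,x₂ = 0, 1, 2.
f(x) = -3x³ - 2x - 4: f₀=-4, f₁=-9, f₂=-32.
(h/2)·[f₀ + 2f₁ + f₂] = 0.5·(-54) = -27.

-27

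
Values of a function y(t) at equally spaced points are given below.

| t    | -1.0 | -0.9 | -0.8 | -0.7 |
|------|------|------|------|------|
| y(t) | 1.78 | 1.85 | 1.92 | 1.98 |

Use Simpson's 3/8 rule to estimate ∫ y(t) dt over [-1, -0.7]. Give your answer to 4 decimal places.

h = 0.1, n = 3.
(3h/8)·[y₀ + 3y₁ + 3y₂ + y₃] = 0.0375·(15.07) = 0.5651.

0.5651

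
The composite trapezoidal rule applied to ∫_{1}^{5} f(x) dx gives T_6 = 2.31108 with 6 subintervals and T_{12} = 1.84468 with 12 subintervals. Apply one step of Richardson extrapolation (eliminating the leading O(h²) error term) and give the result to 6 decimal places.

1.689213

R = (4·T_{12} − T_6) / 3 = (4·1.84468 − 2.31108)/3 = (5.06764)/3 = 1.689213.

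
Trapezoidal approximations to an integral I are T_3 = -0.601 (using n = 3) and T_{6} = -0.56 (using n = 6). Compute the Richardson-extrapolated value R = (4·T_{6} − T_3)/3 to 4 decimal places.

R = (4·T_{6} − T_3) / 3 = (4·(-0.56) − (-0.601))/3 = (-1.639)/3 = -0.5463.

-0.5463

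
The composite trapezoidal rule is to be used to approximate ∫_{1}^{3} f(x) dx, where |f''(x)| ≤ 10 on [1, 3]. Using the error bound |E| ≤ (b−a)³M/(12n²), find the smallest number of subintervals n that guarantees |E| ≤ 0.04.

13

Need 80/(12n²) ≤ 0.04.
n² ≥ 80/(12·0.04) = 166.667 ⇒ n ≥ 12.9099, so the smallest n is 13.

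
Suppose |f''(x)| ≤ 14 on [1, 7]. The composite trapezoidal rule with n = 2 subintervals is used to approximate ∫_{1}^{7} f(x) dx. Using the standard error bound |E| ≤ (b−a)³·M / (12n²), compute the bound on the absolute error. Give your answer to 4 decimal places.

|E| ≤ (6)³·14 / (12·2²) = 3024/48 = 63.0000.

63.0000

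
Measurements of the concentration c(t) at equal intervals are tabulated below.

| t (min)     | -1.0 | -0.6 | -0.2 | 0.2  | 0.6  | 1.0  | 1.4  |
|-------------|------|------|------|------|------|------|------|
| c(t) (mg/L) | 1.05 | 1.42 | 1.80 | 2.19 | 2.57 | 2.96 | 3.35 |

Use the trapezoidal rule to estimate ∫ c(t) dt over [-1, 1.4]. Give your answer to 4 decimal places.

5.2560

h = 0.4, n = 6.
(h/2)·[y₀ + 2y₁ + 2y₂ + 2y₃ + 2y₄ + 2y₅ + y₆] = 0.2·(26.28) = 5.2560.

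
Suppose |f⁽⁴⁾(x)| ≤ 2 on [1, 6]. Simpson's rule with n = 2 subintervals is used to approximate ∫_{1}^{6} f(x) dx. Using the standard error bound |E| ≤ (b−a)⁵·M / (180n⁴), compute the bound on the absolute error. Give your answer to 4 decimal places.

|E| ≤ (5)⁵·2 / (180·2⁴) = 6250/2880 = 2.1701.

2.1701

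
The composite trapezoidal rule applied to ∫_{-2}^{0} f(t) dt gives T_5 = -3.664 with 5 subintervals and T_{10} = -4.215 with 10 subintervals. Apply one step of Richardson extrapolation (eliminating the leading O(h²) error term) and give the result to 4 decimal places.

-4.3987

R = (4·T_{10} − T_5) / 3 = (4·(-4.215) − (-3.664))/3 = (-13.196)/3 = -4.3987.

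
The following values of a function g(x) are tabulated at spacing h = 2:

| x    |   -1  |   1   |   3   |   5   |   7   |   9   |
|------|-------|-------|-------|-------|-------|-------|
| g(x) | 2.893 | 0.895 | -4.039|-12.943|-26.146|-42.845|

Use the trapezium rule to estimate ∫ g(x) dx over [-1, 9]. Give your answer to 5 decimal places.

-124.41800

h = 2, n = 5.
(h/2)·[y₀ + 2y₁ + 2y₂ + 2y₃ + 2y₄ + y₅] = 1·(-124.418) = -124.41800.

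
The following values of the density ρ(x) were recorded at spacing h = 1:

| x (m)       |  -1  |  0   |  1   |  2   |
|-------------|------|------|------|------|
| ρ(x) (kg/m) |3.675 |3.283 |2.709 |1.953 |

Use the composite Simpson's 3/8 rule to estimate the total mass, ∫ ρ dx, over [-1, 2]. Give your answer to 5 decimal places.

8.85150

h = 1, n = 3.
(3h/8)·[y₀ + 3y₁ + 3y₂ + y₃] = 0.375·(23.604) = 8.85150.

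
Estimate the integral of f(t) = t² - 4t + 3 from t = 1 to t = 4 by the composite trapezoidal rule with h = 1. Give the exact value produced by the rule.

h = (4 − 1)/3 = 1.
Nodes t₀,…,t₃ = 1, 2, 3, 4.
f(t) = t² - 4t + 3: f₀=0, f₁=-1, f₂=0, f₃=3.
(h/2)·[f₀ + 2f₁ + 2f₂ + f₃] = 0.5·(1) = 0.5.

0.5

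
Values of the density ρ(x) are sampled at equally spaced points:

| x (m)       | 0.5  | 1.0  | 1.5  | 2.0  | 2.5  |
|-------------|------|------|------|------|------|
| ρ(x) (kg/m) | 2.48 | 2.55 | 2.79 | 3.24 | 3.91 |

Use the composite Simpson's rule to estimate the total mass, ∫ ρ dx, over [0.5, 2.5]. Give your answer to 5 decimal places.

5.85500

h = 0.5, n = 4.
(h/3)·[y₀ + 4y₁ + 2y₂ + 4y₃ + y₄] = 0.166667·(35.13) = 5.85500.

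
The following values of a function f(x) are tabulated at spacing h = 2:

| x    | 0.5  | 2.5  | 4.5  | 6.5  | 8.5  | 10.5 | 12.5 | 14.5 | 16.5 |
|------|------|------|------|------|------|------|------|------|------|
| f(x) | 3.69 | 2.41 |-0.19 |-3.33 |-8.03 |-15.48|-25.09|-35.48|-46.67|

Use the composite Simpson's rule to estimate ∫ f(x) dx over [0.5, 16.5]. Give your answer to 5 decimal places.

h = 2, n = 8.
(h/3)·[y₀ + 4y₁ + 2y₂ + 4y₃ + 2y₄ + 4y₅ + 2y₆ + 4y₇ + y₈] = 0.666667·(-317.12) = -211.41333.

-211.41333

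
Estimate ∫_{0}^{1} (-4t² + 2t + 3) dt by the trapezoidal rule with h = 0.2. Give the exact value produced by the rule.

2.64

h = (1 − 0)/5 = 0.2.
Nodes t₀,…,t₅ = 0, 0.2, 0.4, 0.6, 0.8, 1.
f(t) = -4t² + 2t + 3: f₀=3, f₁=3.24, f₂=3.16, f₃=2.76, f₄=2.04, f₅=1.
(h/2)·[f₀ + 2f₁ + 2f₂ + 2f₃ + 2f₄ + f₅] = 0.1·(26.4) = 2.64.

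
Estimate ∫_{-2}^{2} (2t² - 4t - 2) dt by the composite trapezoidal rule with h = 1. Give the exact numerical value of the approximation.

4

h = (2 − (-2))/4 = 1.
Nodes t₀,…,t₄ = -2, -1, 0, 1, 2.
f(t) = 2t² - 4t - 2: f₀=14, f₁=4, f₂=-2, f₃=-4, f₄=-2.
(h/2)·[f₀ + 2f₁ + 2f₂ + 2f₃ + f₄] = 0.5·(8) = 4.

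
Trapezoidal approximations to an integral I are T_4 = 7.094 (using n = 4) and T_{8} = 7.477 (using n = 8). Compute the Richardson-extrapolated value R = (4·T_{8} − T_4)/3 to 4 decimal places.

7.6047

R = (4·T_{8} − T_4) / 3 = (4·7.477 − 7.094)/3 = (22.814)/3 = 7.6047.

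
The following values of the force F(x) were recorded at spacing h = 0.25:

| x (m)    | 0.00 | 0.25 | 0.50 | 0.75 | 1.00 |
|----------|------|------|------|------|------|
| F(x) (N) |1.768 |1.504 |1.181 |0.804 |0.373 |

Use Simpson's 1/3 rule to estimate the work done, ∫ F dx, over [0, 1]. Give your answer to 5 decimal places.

h = 0.25, n = 4.
(h/3)·[y₀ + 4y₁ + 2y₂ + 4y₃ + y₄] = 0.083333·(13.735) = 1.14458.

1.14458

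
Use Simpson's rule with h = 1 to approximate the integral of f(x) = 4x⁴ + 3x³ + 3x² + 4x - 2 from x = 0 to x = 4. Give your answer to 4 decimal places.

1101.3333

h = (4 − 0)/4 = 1.
Nodes x₀,…,x₄ = 0, 1, 2, 3, 4.
f(x) = 4x⁴ + 3x³ + 3x² + 4x - 2: f₀=-2, f₁=12, f₂=106, f₃=442, f₄=1278.
(h/3)·[f₀ + 4f₁ + 2f₂ + 4f₃ + f₄] = 0.333333·(3304) = 1101.3333.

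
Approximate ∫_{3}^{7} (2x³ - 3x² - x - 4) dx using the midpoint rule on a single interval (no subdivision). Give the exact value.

M = (b−a)·f(5) = 4·(166) = 664.

664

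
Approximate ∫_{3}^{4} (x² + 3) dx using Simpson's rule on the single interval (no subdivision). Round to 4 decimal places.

15.3333

S = (b−a)/6 · [f(3) + 4f(3.5) + f(4)] = 0.166667·[12 + 4·15.25 + 19] = 15.3333.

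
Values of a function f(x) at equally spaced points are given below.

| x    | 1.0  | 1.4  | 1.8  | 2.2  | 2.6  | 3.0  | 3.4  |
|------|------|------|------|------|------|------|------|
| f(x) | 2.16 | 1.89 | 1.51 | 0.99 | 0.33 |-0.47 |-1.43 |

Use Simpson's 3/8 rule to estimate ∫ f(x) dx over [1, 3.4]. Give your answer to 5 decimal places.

h = 0.4, n = 6.
(3h/8)·[y₀ + 3y₁ + 3y₂ + 2y₃ + 3y₄ + 3y₅ + y₆] = 0.15·(12.49) = 1.87350.

1.87350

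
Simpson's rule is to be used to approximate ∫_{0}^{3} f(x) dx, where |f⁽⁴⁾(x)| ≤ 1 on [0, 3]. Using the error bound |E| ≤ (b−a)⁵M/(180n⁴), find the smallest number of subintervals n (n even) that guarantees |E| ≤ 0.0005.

Need 243/(180n⁴) ≤ 0.0005.
n⁴ ≥ 243/(180·0.0005) = 2700 ⇒ n ≥ 7.2084, so the smallest even n is 8. (n must be even for Simpson's rule.)

8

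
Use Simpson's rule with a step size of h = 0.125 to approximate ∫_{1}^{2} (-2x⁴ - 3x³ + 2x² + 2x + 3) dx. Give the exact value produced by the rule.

-12.9833984375

h = (2 − 1)/8 = 0.125.
Nodes x₀,…,x₈ = 1, 1.125, 1.25, 1.375, 1.5, 1.625, 1.75, 1.875, 2.
f(x) = -2x⁴ - 3x³ + 2x² + 2x + 3: f₀=2, f₁=0.30615234375, f₂=-2.1171875, f₃=-5.41650390625, f₄=-9.75, f₅=-15.28759765625, f₆=-22.2109375, f₇=-30.71337890625, f₈=-41.
(h/3)·[f₀ + 4f₁ + 2f₂ + 4f₃ + 2f₄ + 4f₅ + 2f₆ + 4f₇ + f₈] = 0.041667·(-311.6015625) = -12.9833984375.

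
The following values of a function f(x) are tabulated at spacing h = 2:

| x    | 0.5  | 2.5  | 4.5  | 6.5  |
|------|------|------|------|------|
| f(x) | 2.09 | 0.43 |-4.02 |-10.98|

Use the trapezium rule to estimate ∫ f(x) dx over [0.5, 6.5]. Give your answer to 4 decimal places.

-16.0700

h = 2, n = 3.
(h/2)·[y₀ + 2y₁ + 2y₂ + y₃] = 1·(-16.07) = -16.0700.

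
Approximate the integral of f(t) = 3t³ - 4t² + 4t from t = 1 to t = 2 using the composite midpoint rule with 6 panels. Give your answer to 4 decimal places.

7.8947

h = (2 − 1)/6 = 0.166667.
Midpoints m₁,…,m₆ = 1.083333, 1.25, 1.416667, 1.583333, 1.75, 1.916667.
f(m₁)=3.453125, f(m₂)=4.609375, f(m₃)=6.168403, f(m₄)=8.213542, f(m₅)=10.828125, f(m₆)=14.095486.
h·[f(m₁) + f(m₂) + f(m₃) + f(m₄) + f(m₅) + f(m₆)] = 0.166667·(47.368056) = 7.8947.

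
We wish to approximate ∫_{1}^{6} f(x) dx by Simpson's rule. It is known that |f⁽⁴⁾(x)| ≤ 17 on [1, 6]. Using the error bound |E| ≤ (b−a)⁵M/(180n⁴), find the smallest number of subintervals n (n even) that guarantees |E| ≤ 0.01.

Need 53125/(180n⁴) ≤ 0.01.
n⁴ ≥ 53125/(180·0.01) = 29513.9 ⇒ n ≥ 13.1071, so the smallest even n is 14. (n must be even for Simpson's rule.)

14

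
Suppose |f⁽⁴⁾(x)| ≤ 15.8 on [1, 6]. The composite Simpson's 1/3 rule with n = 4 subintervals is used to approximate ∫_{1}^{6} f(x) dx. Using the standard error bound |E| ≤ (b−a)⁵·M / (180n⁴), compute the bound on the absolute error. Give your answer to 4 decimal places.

|E| ≤ (5)⁵·15.8 / (180·4⁴) = 49375/46080 = 1.0715.

1.0715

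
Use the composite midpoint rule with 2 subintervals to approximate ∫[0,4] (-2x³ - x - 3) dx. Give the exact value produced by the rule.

h = (4 − 0)/2 = 2.
Midpoints m₁,…,m₂ = 1, 3.
f(m₁)=-6, f(m₂)=-60.
h·[f(m₁) + f(m₂)] = 2·(-66) = -132.

-132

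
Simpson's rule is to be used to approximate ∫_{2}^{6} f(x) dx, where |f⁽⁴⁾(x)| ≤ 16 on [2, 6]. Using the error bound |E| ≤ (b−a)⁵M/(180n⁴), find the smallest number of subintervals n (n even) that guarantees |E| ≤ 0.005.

12

Need 16384/(180n⁴) ≤ 0.005.
n⁴ ≥ 16384/(180·0.005) = 18204.4 ⇒ n ≥ 11.6157, so the smallest even n is 12. (n must be even for Simpson's rule.)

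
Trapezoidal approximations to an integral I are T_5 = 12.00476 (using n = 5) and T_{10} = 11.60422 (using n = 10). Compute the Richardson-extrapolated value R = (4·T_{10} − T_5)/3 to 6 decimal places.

R = (4·T_{10} − T_5) / 3 = (4·11.60422 − 12.00476)/3 = (34.41212)/3 = 11.470707.

11.470707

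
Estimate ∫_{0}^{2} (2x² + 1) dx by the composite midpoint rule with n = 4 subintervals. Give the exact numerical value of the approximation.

h = (2 − 0)/4 = 0.5.
Midpoints m₁,…,m₄ = 0.25, 0.75, 1.25, 1.75.
f(m₁)=1.125, f(m₂)=2.125, f(m₃)=4.125, f(m₄)=7.125.
h·[f(m₁) + f(m₂) + f(m₃) + f(m₄)] = 0.5·(14.5) = 7.25.

7.25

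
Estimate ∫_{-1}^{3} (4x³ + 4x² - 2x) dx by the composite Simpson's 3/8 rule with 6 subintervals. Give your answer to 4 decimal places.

h = (3 − (-1))/6 = 0.666667.
Nodes x₀,…,x₆ = -1, -0.333333, 0.333333, 1, 1.666667, 2.333333, 3.
f(x) = 4x³ + 4x² - 2x: f₀=2, f₁=0.962963, f₂=-0.074074, f₃=6, f₄=26.296296, f₅=67.925926, f₆=138.
(3h/8)·[f₀ + 3f₁ + 3f₂ + 2f₃ + 3f₄ + 3f₅ + f₆] = 0.25·(437.333333) = 109.3333.

109.3333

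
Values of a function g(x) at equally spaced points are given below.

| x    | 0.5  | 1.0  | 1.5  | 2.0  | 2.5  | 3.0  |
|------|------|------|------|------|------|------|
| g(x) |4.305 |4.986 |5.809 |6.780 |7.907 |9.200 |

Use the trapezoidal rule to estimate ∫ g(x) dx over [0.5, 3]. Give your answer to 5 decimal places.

16.11725

h = 0.5, n = 5.
(h/2)·[y₀ + 2y₁ + 2y₂ + 2y₃ + 2y₄ + y₅] = 0.25·(64.469) = 16.11725.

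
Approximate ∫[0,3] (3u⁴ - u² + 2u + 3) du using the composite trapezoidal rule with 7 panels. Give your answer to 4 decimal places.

h = (3 − 0)/7 = 0.428571.
Nodes u₀,…,u₇ = 0, 0.428571, 0.857143, 1.285714, 1.714286, 2.142857, 2.571429, 3.
f(u) = 3u⁴ - u² + 2u + 3: f₀=3, f₁=3.774677, f₂=5.598917, f₃=12.116202, f₄=29.399000, f₅=65.948771, f₆=132.695960, f₇=243.
(h/2)·[f₀ + 2f₁ + 2f₂ + 2f₃ + 2f₄ + 2f₅ + 2f₆ + f₇] = 0.214286·(745.067055) = 159.6572.

159.6572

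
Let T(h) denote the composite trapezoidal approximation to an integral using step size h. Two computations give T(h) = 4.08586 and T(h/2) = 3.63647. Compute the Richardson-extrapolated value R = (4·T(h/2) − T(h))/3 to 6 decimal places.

3.486673

R = (4·T(h/2) − T(h)) / 3 = (4·3.63647 − 4.08586)/3 = (10.46002)/3 = 3.486673.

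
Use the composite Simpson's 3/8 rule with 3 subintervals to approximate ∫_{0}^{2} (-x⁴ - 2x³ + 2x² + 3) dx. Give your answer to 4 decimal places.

-3.1852

h = (2 − 0)/3 = 0.666667.
Nodes x₀,…,x₃ = 0, 0.666667, 1.333333, 2.
f(x) = -x⁴ - 2x³ + 2x² + 3: f₀=3, f₁=3.098765, f₂=-1.345679, f₃=-21.
(3h/8)·[f₀ + 3f₁ + 3f₂ + f₃] = 0.25·(-12.740741) = -3.1852.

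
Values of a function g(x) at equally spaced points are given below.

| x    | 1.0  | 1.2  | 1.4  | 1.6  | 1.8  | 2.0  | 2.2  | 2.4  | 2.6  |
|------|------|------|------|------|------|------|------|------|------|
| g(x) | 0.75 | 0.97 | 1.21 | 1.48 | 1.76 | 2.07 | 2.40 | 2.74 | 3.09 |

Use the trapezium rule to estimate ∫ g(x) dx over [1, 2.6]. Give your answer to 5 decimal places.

h = 0.2, n = 8.
(h/2)·[y₀ + 2y₁ + 2y₂ + 2y₃ + 2y₄ + 2y₅ + 2y₆ + 2y₇ + y₈] = 0.1·(29.10) = 2.91000.

2.91000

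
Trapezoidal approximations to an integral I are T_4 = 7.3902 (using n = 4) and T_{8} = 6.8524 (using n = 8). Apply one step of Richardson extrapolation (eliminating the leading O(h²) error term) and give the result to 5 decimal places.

R = (4·T_{8} − T_4) / 3 = (4·6.8524 − 7.3902)/3 = (20.0194)/3 = 6.67313.

6.67313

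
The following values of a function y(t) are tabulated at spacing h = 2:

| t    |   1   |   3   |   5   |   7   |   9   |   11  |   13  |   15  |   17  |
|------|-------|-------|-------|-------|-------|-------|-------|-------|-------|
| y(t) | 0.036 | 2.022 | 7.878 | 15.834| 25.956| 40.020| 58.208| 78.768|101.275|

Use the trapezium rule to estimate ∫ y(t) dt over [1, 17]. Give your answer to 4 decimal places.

558.6830

h = 2, n = 8.
(h/2)·[y₀ + 2y₁ + 2y₂ + 2y₃ + 2y₄ + 2y₅ + 2y₆ + 2y₇ + y₈] = 1·(558.683) = 558.6830.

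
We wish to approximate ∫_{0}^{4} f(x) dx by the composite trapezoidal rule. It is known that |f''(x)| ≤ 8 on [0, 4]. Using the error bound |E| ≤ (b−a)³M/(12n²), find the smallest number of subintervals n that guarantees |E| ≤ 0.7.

8

Need 512/(12n²) ≤ 0.7.
n² ≥ 512/(12·0.7) = 60.9524 ⇒ n ≥ 7.8072, so the smallest n is 8.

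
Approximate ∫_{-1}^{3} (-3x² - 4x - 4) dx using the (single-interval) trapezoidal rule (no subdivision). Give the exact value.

T = (b−a)/2 · [f(-1) + f(3)] = 2·[(-3) + (-43)] = -92.

-92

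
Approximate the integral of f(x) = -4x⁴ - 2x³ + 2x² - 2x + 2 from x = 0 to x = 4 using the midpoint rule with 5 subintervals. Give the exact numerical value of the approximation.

h = (4 − 0)/5 = 0.8.
Midpoints m₁,…,m₅ = 0.4, 1.2, 2, 2.8, 3.6.
f(m₁)=1.2896, f(m₂)=-9.2704, f(m₃)=-74, f(m₄)=-277.6864, f(m₅)=-744.4384.
h·[f(m₁) + f(m₂) + f(m₃) + f(m₄) + f(m₅)] = 0.8·(-1104.1056) = -883.28448.

-883.28448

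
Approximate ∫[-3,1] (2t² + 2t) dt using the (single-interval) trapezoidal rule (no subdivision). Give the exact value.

T = (b−a)/2 · [f(-3) + f(1)] = 2·[12 + 4] = 32.

32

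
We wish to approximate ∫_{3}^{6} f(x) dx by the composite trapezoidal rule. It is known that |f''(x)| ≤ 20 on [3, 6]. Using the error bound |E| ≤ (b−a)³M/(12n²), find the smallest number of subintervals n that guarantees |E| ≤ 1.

Need 540/(12n²) ≤ 1.
n² ≥ 540/(12·1) = 45 ⇒ n ≥ 6.7082, so the smallest n is 7.

7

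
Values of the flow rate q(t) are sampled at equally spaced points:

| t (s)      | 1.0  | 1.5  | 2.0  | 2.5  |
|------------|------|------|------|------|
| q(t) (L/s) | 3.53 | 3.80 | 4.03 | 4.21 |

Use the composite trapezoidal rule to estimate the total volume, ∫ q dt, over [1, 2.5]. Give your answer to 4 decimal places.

5.8500

h = 0.5, n = 3.
(h/2)·[y₀ + 2y₁ + 2y₂ + y₃] = 0.25·(23.40) = 5.8500.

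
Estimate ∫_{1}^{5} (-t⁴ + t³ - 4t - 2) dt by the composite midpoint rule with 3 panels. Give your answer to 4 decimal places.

h = (5 − 1)/3 = 1.333333.
Midpoints m₁,…,m₃ = 1.666667, 3, 4.333333.
f(m₁)=-11.753086, f(m₂)=-68, f(m₃)=-290.567901.
h·[f(m₁) + f(m₂) + f(m₃)] = 1.333333·(-370.320988) = -493.7613.

-493.7613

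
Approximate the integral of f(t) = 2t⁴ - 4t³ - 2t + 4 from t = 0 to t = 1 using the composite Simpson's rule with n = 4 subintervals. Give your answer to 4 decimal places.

h = (1 − 0)/4 = 0.25.
Nodes t₀,…,t₄ = 0, 0.25, 0.5, 0.75, 1.
f(t) = 2t⁴ - 4t³ - 2t + 4: f₀=4, f₁=3.4453125, f₂=2.625, f₃=1.4453125, f₄=0.
(h/3)·[f₀ + 4f₁ + 2f₂ + 4f₃ + f₄] = 0.083333·(28.8125) = 2.4010.

2.4010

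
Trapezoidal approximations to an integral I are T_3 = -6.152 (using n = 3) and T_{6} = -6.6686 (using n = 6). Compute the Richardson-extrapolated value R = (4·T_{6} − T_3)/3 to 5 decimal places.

-6.84080

R = (4·T_{6} − T_3) / 3 = (4·(-6.6686) − (-6.152))/3 = (-20.5224)/3 = -6.84080.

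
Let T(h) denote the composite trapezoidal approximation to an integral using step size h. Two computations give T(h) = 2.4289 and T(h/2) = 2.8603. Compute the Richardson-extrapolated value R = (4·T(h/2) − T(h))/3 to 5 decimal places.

3.00410

R = (4·T(h/2) − T(h)) / 3 = (4·2.8603 − 2.4289)/3 = (9.0123)/3 = 3.00410.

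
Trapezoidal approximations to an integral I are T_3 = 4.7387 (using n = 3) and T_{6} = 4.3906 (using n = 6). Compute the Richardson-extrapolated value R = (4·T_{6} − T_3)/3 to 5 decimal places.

4.27457

R = (4·T_{6} − T_3) / 3 = (4·4.3906 − 4.7387)/3 = (12.8237)/3 = 4.27457.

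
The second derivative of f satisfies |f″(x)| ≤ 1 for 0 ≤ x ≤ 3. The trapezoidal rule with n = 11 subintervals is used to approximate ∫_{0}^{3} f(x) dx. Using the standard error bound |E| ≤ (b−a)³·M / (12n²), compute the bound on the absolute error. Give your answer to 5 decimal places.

|E| ≤ (3)³·1 / (12·11²) = 27/1452 = 0.01860.

0.01860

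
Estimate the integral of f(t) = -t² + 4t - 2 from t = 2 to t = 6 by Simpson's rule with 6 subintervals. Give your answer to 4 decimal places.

h = (6 − 2)/6 = 0.666667.
Nodes t₀,…,t₆ = 2, 2.666667, 3.333333, 4, 4.666667, 5.333333, 6.
f(t) = -t² + 4t - 2: f₀=2, f₁=1.555556, f₂=0.222222, f₃=-2, f₄=-5.111111, f₅=-9.111111, f₆=-14.
(h/3)·[f₀ + 4f₁ + 2f₂ + 4f₃ + 2f₄ + 4f₅ + f₆] = 0.222222·(-60) = -13.3333.

-13.3333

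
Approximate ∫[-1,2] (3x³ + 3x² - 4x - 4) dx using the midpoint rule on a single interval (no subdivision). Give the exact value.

M = (b−a)·f(0.5) = 3·(-4.875) = -14.625.

-14.625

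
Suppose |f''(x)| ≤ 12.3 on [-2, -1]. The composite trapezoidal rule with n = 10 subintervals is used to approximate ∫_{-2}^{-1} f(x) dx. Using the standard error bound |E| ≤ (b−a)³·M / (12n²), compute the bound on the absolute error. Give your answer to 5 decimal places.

0.01025

|E| ≤ (1)³·12.3 / (12·10²) = 12.3/1200 = 0.01025.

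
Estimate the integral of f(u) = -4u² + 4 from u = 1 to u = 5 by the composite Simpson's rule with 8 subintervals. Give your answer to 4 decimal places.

-149.3333

h = (5 − 1)/8 = 0.5.
Nodes u₀,…,u₈ = 1, 1.5, 2, 2.5, 3, 3.5, 4, 4.5, 5.
f(u) = -4u² + 4: f₀=0, f₁=-5, f₂=-12, f₃=-21, f₄=-32, f₅=-45, f₆=-60, f₇=-77, f₈=-96.
(h/3)·[f₀ + 4f₁ + 2f₂ + 4f₃ + 2f₄ + 4f₅ + 2f₆ + 4f₇ + f₈] = 0.166667·(-896) = -149.3333.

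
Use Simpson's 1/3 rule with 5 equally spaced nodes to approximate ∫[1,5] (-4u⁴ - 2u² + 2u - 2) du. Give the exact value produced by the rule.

-2568

h = (5 − 1)/4 = 1.
Nodes u₀,…,u₄ = 1, 2, 3, 4, 5.
f(u) = -4u⁴ - 2u² + 2u - 2: f₀=-6, f₁=-70, f₂=-338, f₃=-1050, f₄=-2542.
(h/3)·[f₀ + 4f₁ + 2f₂ + 4f₃ + f₄] = 0.333333·(-7704) = -2568.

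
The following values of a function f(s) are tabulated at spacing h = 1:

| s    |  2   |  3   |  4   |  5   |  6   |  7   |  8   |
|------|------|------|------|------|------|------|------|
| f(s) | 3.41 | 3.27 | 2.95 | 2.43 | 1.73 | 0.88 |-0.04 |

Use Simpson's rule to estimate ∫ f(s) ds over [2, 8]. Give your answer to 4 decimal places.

h = 1, n = 6.
(h/3)·[y₀ + 4y₁ + 2y₂ + 4y₃ + 2y₄ + 4y₅ + y₆] = 0.333333·(39.05) = 13.0167.

13.0167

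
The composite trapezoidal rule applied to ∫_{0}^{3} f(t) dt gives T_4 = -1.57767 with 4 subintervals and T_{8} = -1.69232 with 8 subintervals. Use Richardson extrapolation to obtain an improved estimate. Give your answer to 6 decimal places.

-1.730537

R = (4·T_{8} − T_4) / 3 = (4·(-1.69232) − (-1.57767))/3 = (-5.19161)/3 = -1.730537.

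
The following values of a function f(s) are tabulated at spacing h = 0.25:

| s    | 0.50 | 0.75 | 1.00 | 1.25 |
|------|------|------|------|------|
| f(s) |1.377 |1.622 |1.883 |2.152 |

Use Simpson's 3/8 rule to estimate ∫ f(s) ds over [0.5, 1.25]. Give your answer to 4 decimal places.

1.3166

h = 0.25, n = 3.
(3h/8)·[y₀ + 3y₁ + 3y₂ + y₃] = 0.09375·(14.044) = 1.3166.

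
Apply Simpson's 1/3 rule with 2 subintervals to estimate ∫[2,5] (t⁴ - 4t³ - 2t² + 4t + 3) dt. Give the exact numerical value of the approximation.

-15.375

h = (5 − 2)/2 = 1.5.
Nodes t₀,…,t₂ = 2, 3.5, 5.
f(t) = t⁴ - 4t³ - 2t² + 4t + 3: f₀=-13, f₁=-28.9375, f₂=98.
(h/3)·[f₀ + 4f₁ + f₂] = 0.5·(-30.75) = -15.375.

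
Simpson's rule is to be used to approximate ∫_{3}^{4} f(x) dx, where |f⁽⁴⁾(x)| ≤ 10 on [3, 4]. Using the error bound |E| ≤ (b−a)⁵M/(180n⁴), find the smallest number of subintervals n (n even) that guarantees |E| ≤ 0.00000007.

30

Need 10/(180n⁴) ≤ 0.00000007.
n⁴ ≥ 10/(180·0.00000007) = 793651 ⇒ n ≥ 29.8475, so the smallest even n is 30. (n must be even for Simpson's rule.)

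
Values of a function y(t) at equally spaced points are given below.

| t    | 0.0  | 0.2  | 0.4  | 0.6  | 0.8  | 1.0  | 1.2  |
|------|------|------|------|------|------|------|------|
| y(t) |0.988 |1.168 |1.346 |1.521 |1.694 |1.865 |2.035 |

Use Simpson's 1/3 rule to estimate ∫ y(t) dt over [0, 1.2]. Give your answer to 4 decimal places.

h = 0.2, n = 6.
(h/3)·[y₀ + 4y₁ + 2y₂ + 4y₃ + 2y₄ + 4y₅ + y₆] = 0.066667·(27.319) = 1.8213.

1.8213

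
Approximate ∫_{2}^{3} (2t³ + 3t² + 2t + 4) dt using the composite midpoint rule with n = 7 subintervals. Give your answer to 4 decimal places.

h = (3 − 2)/7 = 0.142857.
Midpoints m₁,…,m₇ = 2.071429, 2.214286, 2.357143, 2.5, 2.642857, 2.785714, 2.928571.
f(m₁)=38.791545, f(m₂)=44.851312, f(m₃)=51.575802, f(m₄)=59, f(m₅)=67.158892, f(m₆)=76.087464, f(m₇)=85.820700.
h·[f(m₁) + f(m₂) + f(m₃) + f(m₄) + f(m₅) + f(m₆) + f(m₇)] = 0.142857·(423.285714) = 60.4694.

60.4694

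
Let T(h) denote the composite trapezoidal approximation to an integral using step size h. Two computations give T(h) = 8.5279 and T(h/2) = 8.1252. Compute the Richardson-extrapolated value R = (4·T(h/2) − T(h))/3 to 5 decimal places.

7.99097

R = (4·T(h/2) − T(h)) / 3 = (4·8.1252 − 8.5279)/3 = (23.9729)/3 = 7.99097.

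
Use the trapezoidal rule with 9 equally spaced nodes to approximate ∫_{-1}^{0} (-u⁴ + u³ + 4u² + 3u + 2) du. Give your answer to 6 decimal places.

1.384644

h = (0 − (-1))/8 = 0.125.
Nodes u₀,…,u₈ = -1, -0.875, -0.75, -0.625, -0.5, -0.375, -0.25, -0.125, 0.
f(u) = -u⁴ + u³ + 4u² + 3u + 2: f₀=1, f₁=1.181396484375, f₂=1.26171875, f₃=1.290771484375, f₄=1.3125, f₅=1.364990234375, f₆=1.48046875, f₇=1.685302734375, f₈=2.
(h/2)·[f₀ + 2f₁ + 2f₂ + 2f₃ + 2f₄ + 2f₅ + 2f₆ + 2f₇ + f₈] = 0.0625·(22.154296875) = 1.384644.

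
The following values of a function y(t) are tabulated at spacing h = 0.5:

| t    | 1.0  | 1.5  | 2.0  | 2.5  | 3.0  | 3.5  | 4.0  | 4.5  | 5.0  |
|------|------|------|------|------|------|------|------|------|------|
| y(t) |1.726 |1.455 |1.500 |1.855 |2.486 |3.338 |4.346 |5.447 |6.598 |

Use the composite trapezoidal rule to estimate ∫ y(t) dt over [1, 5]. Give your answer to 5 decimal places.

12.29450

h = 0.5, n = 8.
(h/2)·[y₀ + 2y₁ + 2y₂ + 2y₃ + 2y₄ + 2y₅ + 2y₆ + 2y₇ + y₈] = 0.25·(49.178) = 12.29450.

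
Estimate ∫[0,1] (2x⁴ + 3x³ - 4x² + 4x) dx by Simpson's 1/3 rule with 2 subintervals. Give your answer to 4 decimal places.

1.8333

h = (1 − 0)/2 = 0.5.
Nodes x₀,…,x₂ = 0, 0.5, 1.
f(x) = 2x⁴ + 3x³ - 4x² + 4x: f₀=0, f₁=1.5, f₂=5.
(h/3)·[f₀ + 4f₁ + f₂] = 0.166667·(11) = 1.8333.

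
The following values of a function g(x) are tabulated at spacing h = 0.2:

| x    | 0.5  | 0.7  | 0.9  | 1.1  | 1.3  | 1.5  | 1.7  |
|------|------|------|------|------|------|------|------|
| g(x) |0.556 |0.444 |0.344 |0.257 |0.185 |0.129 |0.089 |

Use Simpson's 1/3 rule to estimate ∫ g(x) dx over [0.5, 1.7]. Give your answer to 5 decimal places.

h = 0.2, n = 6.
(h/3)·[y₀ + 4y₁ + 2y₂ + 4y₃ + 2y₄ + 4y₅ + y₆] = 0.066667·(5.023) = 0.33487.

0.33487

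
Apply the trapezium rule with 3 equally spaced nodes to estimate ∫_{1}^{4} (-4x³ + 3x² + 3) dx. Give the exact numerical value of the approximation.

h = (4 − 1)/2 = 1.5.
Nodes x₀,…,x₂ = 1, 2.5, 4.
f(x) = -4x³ + 3x² + 3: f₀=2, f₁=-40.75, f₂=-205.
(h/2)·[f₀ + 2f₁ + f₂] = 0.75·(-284.5) = -213.375.

-213.375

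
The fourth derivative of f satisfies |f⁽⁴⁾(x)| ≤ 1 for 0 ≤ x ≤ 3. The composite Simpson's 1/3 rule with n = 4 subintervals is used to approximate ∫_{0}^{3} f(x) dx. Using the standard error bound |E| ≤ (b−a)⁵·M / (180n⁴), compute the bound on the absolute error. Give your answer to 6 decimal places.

0.005273

|E| ≤ (3)⁵·1 / (180·4⁴) = 243/46080 = 0.005273.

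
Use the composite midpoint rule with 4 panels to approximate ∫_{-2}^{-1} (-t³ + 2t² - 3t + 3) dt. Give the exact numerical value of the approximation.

15.8828125

h = (-1 − (-2))/4 = 0.25.
Midpoints m₁,…,m₄ = -1.875, -1.625, -1.375, -1.125.
f(m₁)=22.248046875, f(m₂)=17.447265625, f(m₃)=13.505859375, f(m₄)=10.330078125.
h·[f(m₁) + f(m₂) + f(m₃) + f(m₄)] = 0.25·(63.53125) = 15.8828125.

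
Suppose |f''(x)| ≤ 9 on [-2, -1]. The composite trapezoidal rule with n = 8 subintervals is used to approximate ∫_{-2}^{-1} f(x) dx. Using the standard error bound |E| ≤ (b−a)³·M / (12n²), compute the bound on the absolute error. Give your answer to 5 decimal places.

|E| ≤ (1)³·9 / (12·8²) = 9/768 = 0.01172.

0.01172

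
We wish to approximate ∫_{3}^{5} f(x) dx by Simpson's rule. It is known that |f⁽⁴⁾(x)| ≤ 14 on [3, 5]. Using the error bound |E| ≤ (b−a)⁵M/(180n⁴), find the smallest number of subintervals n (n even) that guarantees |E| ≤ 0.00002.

20

Need 448/(180n⁴) ≤ 0.00002.
n⁴ ≥ 448/(180·0.00002) = 124444 ⇒ n ≥ 18.7821, so the smallest even n is 20. (n must be even for Simpson's rule.)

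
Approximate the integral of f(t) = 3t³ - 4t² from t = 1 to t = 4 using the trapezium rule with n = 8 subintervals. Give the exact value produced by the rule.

h = (4 − 1)/8 = 0.375.
Nodes t₀,…,t₈ = 1, 1.375, 1.75, 2.125, 2.5, 2.875, 3.25, 3.625, 4.
f(t) = 3t³ - 4t²: f₀=-1, f₁=0.236328125, f₂=3.828125, f₃=10.724609375, f₄=21.875, f₅=38.228515625, f₆=60.734375, f₇=90.341796875, f₈=128.
(h/2)·[f₀ + 2f₁ + 2f₂ + 2f₃ + 2f₄ + 2f₅ + 2f₆ + 2f₇ + f₈] = 0.1875·(578.9375) = 108.55078125.

108.55078125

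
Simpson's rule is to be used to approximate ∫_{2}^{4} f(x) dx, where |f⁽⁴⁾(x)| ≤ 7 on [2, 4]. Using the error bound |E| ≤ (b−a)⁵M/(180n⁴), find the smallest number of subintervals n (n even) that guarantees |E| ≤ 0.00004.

14

Need 224/(180n⁴) ≤ 0.00004.
n⁴ ≥ 224/(180·0.00004) = 31111.1 ⇒ n ≥ 13.2809, so the smallest even n is 14. (n must be even for Simpson's rule.)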